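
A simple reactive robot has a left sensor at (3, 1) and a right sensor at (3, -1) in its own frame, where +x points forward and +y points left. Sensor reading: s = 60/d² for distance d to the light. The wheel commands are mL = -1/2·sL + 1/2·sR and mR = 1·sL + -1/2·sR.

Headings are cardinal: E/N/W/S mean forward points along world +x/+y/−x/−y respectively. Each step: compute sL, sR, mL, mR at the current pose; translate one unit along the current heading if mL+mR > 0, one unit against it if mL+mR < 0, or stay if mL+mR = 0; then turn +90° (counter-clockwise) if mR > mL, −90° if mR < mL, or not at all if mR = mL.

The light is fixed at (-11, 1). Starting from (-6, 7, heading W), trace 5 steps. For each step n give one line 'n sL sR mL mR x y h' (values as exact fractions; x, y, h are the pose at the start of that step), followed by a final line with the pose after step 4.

0 60/29 60/53 -720/1537 2310/1537 -6 7 W
1 30/17 10/3 40/51 5/51 -7 7 S
2 60/17 60/37 -600/629 1710/629 -7 6 W
3 3 15/2 9/4 -3/4 -8 6 S
4 20/3 12/5 -32/15 82/15 -8 5 W
final -9 5 S

n=0: pose=(-6,7,W); sL=60/29, sR=60/53; mL=-720/1537, mR=2310/1537; mL+mR=30/29 → advance +1; mR−mL=3030/1537 → turn +1·90°
n=1: pose=(-7,7,S); sL=30/17, sR=10/3; mL=40/51, mR=5/51; mL+mR=15/17 → advance +1; mR−mL=-35/51 → turn -1·90°
n=2: pose=(-7,6,W); sL=60/17, sR=60/37; mL=-600/629, mR=1710/629; mL+mR=30/17 → advance +1; mR−mL=2310/629 → turn +1·90°
n=3: pose=(-8,6,S); sL=3, sR=15/2; mL=9/4, mR=-3/4; mL+mR=3/2 → advance +1; mR−mL=-3 → turn -1·90°
n=4: pose=(-8,5,W); sL=20/3, sR=12/5; mL=-32/15, mR=82/15; mL+mR=10/3 → advance +1; mR−mL=38/5 → turn +1·90°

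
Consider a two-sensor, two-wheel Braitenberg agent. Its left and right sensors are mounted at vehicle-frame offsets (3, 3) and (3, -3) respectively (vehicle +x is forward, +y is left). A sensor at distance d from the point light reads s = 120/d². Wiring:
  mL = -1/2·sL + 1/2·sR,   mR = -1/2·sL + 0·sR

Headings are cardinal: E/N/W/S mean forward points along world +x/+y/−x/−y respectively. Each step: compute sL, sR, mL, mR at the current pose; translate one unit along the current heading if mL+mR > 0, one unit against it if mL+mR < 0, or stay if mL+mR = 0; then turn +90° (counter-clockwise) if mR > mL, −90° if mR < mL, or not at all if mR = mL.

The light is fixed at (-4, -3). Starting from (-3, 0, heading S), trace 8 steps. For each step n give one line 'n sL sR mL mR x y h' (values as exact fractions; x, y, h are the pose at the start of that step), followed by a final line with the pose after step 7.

n=0: pose=(-3,0,S); sL=15/2, sR=30; mL=45/4, mR=-15/4; mL+mR=15/2 → advance +1; mR−mL=-15 → turn -1·90°
n=1: pose=(-3,-1,W); sL=24, sR=120/29; mL=-288/29, mR=-12; mL+mR=-636/29 → advance -1; mR−mL=-60/29 → turn -1·90°
n=2: pose=(-2,-1,N); sL=60/13, sR=12/5; mL=-72/65, mR=-30/13; mL+mR=-222/65 → advance -1; mR−mL=-6/5 → turn -1·90°
n=3: pose=(-2,-2,E); sL=120/41, sR=120/29; mL=720/1189, mR=-60/41; mL+mR=-1020/1189 → advance -1; mR−mL=-60/29 → turn -1·90°
n=4: pose=(-3,-2,S); sL=6, sR=15; mL=9/2, mR=-3; mL+mR=3/2 → advance +1; mR−mL=-15/2 → turn -1·90°
n=5: pose=(-3,-3,W); sL=120/13, sR=120/13; mL=0, mR=-60/13; mL+mR=-60/13 → advance -1; mR−mL=-60/13 → turn -1·90°
n=6: pose=(-2,-3,N); sL=12, sR=60/17; mL=-72/17, mR=-6; mL+mR=-174/17 → advance -1; mR−mL=-30/17 → turn -1·90°
n=7: pose=(-2,-4,E); sL=120/29, sR=120/41; mL=-720/1189, mR=-60/29; mL+mR=-3180/1189 → advance -1; mR−mL=-60/41 → turn -1·90°

0 15/2 30 45/4 -15/4 -3 0 S
1 24 120/29 -288/29 -12 -3 -1 W
2 60/13 12/5 -72/65 -30/13 -2 -1 N
3 120/41 120/29 720/1189 -60/41 -2 -2 E
4 6 15 9/2 -3 -3 -2 S
5 120/13 120/13 0 -60/13 -3 -3 W
6 12 60/17 -72/17 -6 -2 -3 N
7 120/29 120/41 -720/1189 -60/29 -2 -4 E
final -3 -4 S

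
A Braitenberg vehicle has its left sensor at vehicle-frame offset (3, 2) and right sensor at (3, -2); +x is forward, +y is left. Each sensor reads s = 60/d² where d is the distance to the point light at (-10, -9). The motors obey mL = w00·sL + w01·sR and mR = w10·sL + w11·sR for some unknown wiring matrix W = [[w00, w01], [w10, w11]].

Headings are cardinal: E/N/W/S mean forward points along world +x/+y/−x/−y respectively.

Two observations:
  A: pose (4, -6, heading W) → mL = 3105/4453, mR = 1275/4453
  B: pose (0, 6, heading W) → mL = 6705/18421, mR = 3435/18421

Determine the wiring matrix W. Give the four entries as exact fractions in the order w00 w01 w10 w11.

1 1/2 1 -1/2

obs A: pose=(4,-6,W) → sL=30/61, sR=30/73, mL=3105/4453, mR=1275/4453
obs B: pose=(0,6,W) → sL=30/109, sR=30/169, mL=6705/18421, mR=3435/18421
sensor matrix S = [[30/61, 30/73], [30/109, 30/169]]; det S = -2116800/82028713
solve [mL_A; mL_B] = S·[w00; w01] and [mR_A; mR_B] = S·[w10; w11]:
  w00 = 1, w01 = 1/2, w10 = 1, w11 = -1/2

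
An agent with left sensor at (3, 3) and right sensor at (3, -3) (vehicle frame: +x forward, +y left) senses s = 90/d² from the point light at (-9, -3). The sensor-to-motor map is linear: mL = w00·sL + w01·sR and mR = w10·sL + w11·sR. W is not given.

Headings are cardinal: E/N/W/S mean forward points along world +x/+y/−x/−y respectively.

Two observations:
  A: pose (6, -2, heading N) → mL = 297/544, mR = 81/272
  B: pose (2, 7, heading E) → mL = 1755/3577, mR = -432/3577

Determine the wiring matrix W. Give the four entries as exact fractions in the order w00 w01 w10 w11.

obs A: pose=(6,-2,N) → sL=9/16, sR=9/34, mL=297/544, mR=81/272
obs B: pose=(2,7,E) → sL=18/73, sR=18/49, mL=1755/3577, mR=-432/3577
sensor matrix S = [[9/16, 9/34], [18/73, 18/49]]; det S = 68769/486472
solve [mL_A; mL_B] = S·[w00; w01] and [mR_A; mR_B] = S·[w10; w11]:
  w00 = 1/2, w01 = 1, w10 = 1, w11 = -1

1/2 1 1 -1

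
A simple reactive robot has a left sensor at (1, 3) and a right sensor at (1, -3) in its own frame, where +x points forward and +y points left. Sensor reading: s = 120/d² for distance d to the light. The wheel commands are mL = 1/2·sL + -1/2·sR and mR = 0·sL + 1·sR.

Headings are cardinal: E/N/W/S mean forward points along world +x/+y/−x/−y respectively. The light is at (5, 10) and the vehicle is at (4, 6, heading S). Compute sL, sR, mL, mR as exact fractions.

left sensor world pos  = (7, 5); dL² = 29
right sensor world pos = (1, 5); dR² = 41
sL = 120/29 = 120/29
sR = 120/41 = 120/41
mL = 1/2·sL + -1/2·sR = 720/1189
mR = 0·sL + 1·sR = 120/41

120/29 120/41 720/1189 120/41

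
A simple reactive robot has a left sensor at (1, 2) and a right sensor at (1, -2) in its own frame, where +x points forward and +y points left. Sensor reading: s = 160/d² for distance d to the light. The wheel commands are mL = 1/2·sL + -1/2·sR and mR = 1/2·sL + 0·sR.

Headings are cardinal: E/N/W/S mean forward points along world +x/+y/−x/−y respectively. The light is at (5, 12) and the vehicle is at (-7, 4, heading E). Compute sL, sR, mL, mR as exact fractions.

160/157 160/221 5120/34697 80/157

left sensor world pos  = (-6, 6); dL² = 157
right sensor world pos = (-6, 2); dR² = 221
sL = 160/157 = 160/157
sR = 160/221 = 160/221
mL = 1/2·sL + -1/2·sR = 5120/34697
mR = 1/2·sL + 0·sR = 80/157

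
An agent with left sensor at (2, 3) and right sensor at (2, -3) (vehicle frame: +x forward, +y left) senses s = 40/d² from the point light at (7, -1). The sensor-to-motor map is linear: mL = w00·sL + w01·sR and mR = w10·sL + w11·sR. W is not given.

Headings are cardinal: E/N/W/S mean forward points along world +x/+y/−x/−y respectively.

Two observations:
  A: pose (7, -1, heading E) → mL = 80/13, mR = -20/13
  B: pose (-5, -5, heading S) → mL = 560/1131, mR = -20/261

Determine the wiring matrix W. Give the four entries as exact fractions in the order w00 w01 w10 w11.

1 1 0 -1/2

obs A: pose=(7,-1,E) → sL=40/13, sR=40/13, mL=80/13, mR=-20/13
obs B: pose=(-5,-5,S) → sL=40/117, sR=40/261, mL=560/1131, mR=-20/261
sensor matrix S = [[40/13, 40/13], [40/117, 40/261]]; det S = -25600/44109
solve [mL_A; mL_B] = S·[w00; w01] and [mR_A; mR_B] = S·[w10; w11]:
  w00 = 1, w01 = 1, w10 = 0, w11 = -1/2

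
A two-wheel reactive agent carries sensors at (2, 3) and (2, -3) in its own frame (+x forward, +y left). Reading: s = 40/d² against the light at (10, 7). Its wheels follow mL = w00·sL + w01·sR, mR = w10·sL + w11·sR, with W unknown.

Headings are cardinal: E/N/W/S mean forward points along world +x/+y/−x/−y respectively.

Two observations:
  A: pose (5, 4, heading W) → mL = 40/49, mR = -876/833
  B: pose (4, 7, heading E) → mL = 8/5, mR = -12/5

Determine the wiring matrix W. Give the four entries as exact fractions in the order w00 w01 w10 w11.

0 1 -1/2 -1

obs A: pose=(5,4,W) → sL=8/17, sR=40/49, mL=40/49, mR=-876/833
obs B: pose=(4,7,E) → sL=8/5, sR=8/5, mL=8/5, mR=-12/5
sensor matrix S = [[8/17, 40/49], [8/5, 8/5]]; det S = -2304/4165
solve [mL_A; mL_B] = S·[w00; w01] and [mR_A; mR_B] = S·[w10; w11]:
  w00 = 0, w01 = 1, w10 = -1/2, w11 = -1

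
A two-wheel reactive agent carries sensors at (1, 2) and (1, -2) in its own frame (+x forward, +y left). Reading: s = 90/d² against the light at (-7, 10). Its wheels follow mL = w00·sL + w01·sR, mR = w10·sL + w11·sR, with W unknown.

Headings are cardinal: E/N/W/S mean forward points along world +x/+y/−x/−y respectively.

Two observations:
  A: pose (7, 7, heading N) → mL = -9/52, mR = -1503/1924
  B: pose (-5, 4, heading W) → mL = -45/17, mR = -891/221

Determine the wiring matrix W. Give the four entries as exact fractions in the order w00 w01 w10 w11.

obs A: pose=(7,7,N) → sL=45/74, sR=9/26, mL=-9/52, mR=-1503/1924
obs B: pose=(-5,4,W) → sL=18/13, sR=90/17, mL=-45/17, mR=-891/221
sensor matrix S = [[45/74, 9/26], [18/13, 90/17]]; det S = 291276/106301
solve [mL_A; mL_B] = S·[w00; w01] and [mR_A; mR_B] = S·[w10; w11]:
  w00 = 0, w01 = -1/2, w10 = -1, w11 = -1/2

0 -1/2 -1 -1/2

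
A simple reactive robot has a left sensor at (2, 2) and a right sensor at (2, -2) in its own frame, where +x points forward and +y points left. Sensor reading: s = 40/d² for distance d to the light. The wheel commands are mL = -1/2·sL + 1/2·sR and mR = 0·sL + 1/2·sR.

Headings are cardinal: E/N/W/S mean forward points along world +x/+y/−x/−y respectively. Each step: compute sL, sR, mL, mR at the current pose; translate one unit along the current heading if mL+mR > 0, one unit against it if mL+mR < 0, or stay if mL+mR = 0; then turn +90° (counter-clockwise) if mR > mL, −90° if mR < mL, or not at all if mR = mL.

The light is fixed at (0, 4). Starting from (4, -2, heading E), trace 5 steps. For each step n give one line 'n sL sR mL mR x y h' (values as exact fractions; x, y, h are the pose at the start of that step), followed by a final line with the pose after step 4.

0 10/13 2/5 -12/65 1/5 4 -2 E
1 8/5 8/13 -32/65 4/13 5 -2 N
2 4/9 20/17 56/153 10/17 5 -3 W
3 40/117 8/17 128/1989 4/17 4 -3 S
4 5/9 5/17 -20/153 5/34 4 -4 E
final 5 -4 N

n=0: pose=(4,-2,E); sL=10/13, sR=2/5; mL=-12/65, mR=1/5; mL+mR=1/65 → advance +1; mR−mL=5/13 → turn +1·90°
n=1: pose=(5,-2,N); sL=8/5, sR=8/13; mL=-32/65, mR=4/13; mL+mR=-12/65 → advance -1; mR−mL=4/5 → turn +1·90°
n=2: pose=(5,-3,W); sL=4/9, sR=20/17; mL=56/153, mR=10/17; mL+mR=146/153 → advance +1; mR−mL=2/9 → turn +1·90°
n=3: pose=(4,-3,S); sL=40/117, sR=8/17; mL=128/1989, mR=4/17; mL+mR=596/1989 → advance +1; mR−mL=20/117 → turn +1·90°
n=4: pose=(4,-4,E); sL=5/9, sR=5/17; mL=-20/153, mR=5/34; mL+mR=5/306 → advance +1; mR−mL=5/18 → turn +1·90°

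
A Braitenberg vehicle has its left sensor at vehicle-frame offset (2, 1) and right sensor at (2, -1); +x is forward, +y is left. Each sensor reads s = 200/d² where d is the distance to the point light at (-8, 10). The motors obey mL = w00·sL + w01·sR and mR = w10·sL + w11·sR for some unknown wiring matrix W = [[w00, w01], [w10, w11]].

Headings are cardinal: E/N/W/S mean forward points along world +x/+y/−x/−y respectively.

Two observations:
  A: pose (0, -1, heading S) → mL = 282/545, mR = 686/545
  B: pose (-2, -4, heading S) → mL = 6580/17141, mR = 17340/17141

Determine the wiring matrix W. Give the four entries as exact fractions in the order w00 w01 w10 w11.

-1/2 1 1 1/2

obs A: pose=(0,-1,S) → sL=4/5, sR=100/109, mL=282/545, mR=686/545
obs B: pose=(-2,-4,S) → sL=40/61, sR=200/281, mL=6580/17141, mR=17340/17141
sensor matrix S = [[4/5, 100/109], [40/61, 200/281]]; det S = -60160/1868369
solve [mL_A; mL_B] = S·[w00; w01] and [mR_A; mR_B] = S·[w10; w11]:
  w00 = -1/2, w01 = 1, w10 = 1, w11 = 1/2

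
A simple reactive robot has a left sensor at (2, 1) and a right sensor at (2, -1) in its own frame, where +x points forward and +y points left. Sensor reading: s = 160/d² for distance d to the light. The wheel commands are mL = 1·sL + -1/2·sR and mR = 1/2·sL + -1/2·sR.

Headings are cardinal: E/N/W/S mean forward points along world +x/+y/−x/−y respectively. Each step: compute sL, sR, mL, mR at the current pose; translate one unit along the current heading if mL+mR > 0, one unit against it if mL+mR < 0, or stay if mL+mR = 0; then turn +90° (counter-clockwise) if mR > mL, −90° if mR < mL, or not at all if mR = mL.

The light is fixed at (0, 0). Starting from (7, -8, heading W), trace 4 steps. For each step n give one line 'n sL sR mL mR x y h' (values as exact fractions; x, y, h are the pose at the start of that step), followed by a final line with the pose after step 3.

0 80/53 80/37 840/1961 -640/1961 7 -8 W
1 160/61 32/17 1744/1037 384/1037 6 -8 N
2 8/5 5/4 39/40 7/40 6 -7 E
3 32/29 160/117 1424/3393 -448/3393 7 -7 S
final 7 -8 W

n=0: pose=(7,-8,W); sL=80/53, sR=80/37; mL=840/1961, mR=-640/1961; mL+mR=200/1961 → advance +1; mR−mL=-40/53 → turn -1·90°
n=1: pose=(6,-8,N); sL=160/61, sR=32/17; mL=1744/1037, mR=384/1037; mL+mR=2128/1037 → advance +1; mR−mL=-80/61 → turn -1·90°
n=2: pose=(6,-7,E); sL=8/5, sR=5/4; mL=39/40, mR=7/40; mL+mR=23/20 → advance +1; mR−mL=-4/5 → turn -1·90°
n=3: pose=(7,-7,S); sL=32/29, sR=160/117; mL=1424/3393, mR=-448/3393; mL+mR=976/3393 → advance +1; mR−mL=-16/29 → turn -1·90°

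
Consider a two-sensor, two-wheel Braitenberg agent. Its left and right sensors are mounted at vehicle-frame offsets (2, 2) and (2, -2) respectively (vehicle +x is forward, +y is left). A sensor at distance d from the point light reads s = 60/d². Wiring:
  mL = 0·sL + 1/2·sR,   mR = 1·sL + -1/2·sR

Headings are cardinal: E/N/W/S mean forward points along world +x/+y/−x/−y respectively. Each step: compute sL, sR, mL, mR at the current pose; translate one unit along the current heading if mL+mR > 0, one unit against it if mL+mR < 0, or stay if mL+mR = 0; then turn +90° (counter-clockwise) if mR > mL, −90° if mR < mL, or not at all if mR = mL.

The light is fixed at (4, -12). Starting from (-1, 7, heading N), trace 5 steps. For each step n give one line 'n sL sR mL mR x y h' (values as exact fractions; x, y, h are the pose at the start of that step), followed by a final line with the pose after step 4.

0 6/49 2/15 1/15 41/735 -1 7 N
1 60/493 20/111 10/111 1730/54723 -1 8 E
2 15/82 1/6 1/12 49/492 0 8 S
3 12/89 60/293 30/293 846/26077 0 7 E
4 6/29 30/157 15/157 507/4553 1 7 S
final 1 6 E

n=0: pose=(-1,7,N); sL=6/49, sR=2/15; mL=1/15, mR=41/735; mL+mR=6/49 → advance +1; mR−mL=-8/735 → turn -1·90°
n=1: pose=(-1,8,E); sL=60/493, sR=20/111; mL=10/111, mR=1730/54723; mL+mR=60/493 → advance +1; mR−mL=-3200/54723 → turn -1·90°
n=2: pose=(0,8,S); sL=15/82, sR=1/6; mL=1/12, mR=49/492; mL+mR=15/82 → advance +1; mR−mL=2/123 → turn +1·90°
n=3: pose=(0,7,E); sL=12/89, sR=60/293; mL=30/293, mR=846/26077; mL+mR=12/89 → advance +1; mR−mL=-1824/26077 → turn -1·90°
n=4: pose=(1,7,S); sL=6/29, sR=30/157; mL=15/157, mR=507/4553; mL+mR=6/29 → advance +1; mR−mL=72/4553 → turn +1·90°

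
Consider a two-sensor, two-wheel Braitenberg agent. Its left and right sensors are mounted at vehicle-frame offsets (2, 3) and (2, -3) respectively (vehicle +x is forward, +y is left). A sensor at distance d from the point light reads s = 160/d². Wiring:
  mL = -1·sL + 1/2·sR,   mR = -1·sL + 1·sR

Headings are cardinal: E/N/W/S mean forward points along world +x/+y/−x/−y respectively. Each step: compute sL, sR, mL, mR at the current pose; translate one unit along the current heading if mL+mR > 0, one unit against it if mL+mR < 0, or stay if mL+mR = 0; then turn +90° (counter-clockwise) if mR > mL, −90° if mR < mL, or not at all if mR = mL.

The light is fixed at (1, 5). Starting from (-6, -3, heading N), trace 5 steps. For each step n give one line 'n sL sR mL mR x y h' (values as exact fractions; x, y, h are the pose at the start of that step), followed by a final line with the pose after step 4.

0 20/17 40/13 80/221 420/221 -6 -3 N
1 160/181 160/97 -1040/17557 13440/17557 -6 -2 W
2 80/53 80/101 -5960/5353 -3840/5353 -7 -2 S
3 32/9 160/117 -112/39 -256/117 -7 -1 E
4 1 40/13 7/13 27/13 -8 -1 N
final -8 0 W

n=0: pose=(-6,-3,N); sL=20/17, sR=40/13; mL=80/221, mR=420/221; mL+mR=500/221 → advance +1; mR−mL=20/13 → turn +1·90°
n=1: pose=(-6,-2,W); sL=160/181, sR=160/97; mL=-1040/17557, mR=13440/17557; mL+mR=12400/17557 → advance +1; mR−mL=80/97 → turn +1·90°
n=2: pose=(-7,-2,S); sL=80/53, sR=80/101; mL=-5960/5353, mR=-3840/5353; mL+mR=-9800/5353 → advance -1; mR−mL=40/101 → turn +1·90°
n=3: pose=(-7,-1,E); sL=32/9, sR=160/117; mL=-112/39, mR=-256/117; mL+mR=-592/117 → advance -1; mR−mL=80/117 → turn +1·90°
n=4: pose=(-8,-1,N); sL=1, sR=40/13; mL=7/13, mR=27/13; mL+mR=34/13 → advance +1; mR−mL=20/13 → turn +1·90°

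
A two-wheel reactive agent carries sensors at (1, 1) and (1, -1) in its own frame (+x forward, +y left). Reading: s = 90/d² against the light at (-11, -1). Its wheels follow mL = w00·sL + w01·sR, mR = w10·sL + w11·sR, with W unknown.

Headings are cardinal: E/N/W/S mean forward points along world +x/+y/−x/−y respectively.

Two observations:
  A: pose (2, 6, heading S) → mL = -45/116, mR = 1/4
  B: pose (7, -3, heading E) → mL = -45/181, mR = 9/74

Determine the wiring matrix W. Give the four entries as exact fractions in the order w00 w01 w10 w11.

obs A: pose=(2,6,S) → sL=45/116, sR=1/2, mL=-45/116, mR=1/4
obs B: pose=(7,-3,E) → sL=45/181, sR=9/37, mL=-45/181, mR=9/74
sensor matrix S = [[45/116, 1/2], [45/181, 9/37]]; det S = -23265/776852
solve [mL_A; mL_B] = S·[w00; w01] and [mR_A; mR_B] = S·[w10; w11]:
  w00 = -1, w01 = 0, w10 = 0, w11 = 1/2

-1 0 0 1/2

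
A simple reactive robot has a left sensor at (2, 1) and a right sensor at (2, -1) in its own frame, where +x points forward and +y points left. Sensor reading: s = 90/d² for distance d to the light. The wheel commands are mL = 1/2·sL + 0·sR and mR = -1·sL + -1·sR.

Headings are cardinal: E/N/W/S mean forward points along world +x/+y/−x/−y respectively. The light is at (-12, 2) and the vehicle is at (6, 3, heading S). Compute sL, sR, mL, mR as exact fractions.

45/181 9/29 45/362 -2934/5249

left sensor world pos  = (7, 1); dL² = 362
right sensor world pos = (5, 1); dR² = 290
sL = 90/362 = 45/181
sR = 90/290 = 9/29
mL = 1/2·sL + 0·sR = 45/362
mR = -1·sL + -1·sR = -2934/5249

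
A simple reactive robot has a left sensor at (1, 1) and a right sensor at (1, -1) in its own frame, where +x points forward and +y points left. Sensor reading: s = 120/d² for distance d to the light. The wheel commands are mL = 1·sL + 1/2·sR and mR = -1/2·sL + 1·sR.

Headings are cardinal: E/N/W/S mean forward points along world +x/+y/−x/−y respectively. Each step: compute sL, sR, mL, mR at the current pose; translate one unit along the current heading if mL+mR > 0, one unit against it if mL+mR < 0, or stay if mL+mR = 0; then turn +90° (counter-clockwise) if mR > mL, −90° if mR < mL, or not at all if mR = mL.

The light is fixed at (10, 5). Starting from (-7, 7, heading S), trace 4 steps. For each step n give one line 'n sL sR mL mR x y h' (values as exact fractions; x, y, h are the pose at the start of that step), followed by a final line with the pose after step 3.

0 120/257 24/65 10884/16705 2268/16705 -7 7 S
1 10/27 15/41 1225/2214 200/1107 -7 6 W
2 24/73 120/293 11412/21389 5244/21389 -8 6 N
3 60/149 12/29 2634/4321 918/4321 -8 7 E
final -7 7 S

n=0: pose=(-7,7,S); sL=120/257, sR=24/65; mL=10884/16705, mR=2268/16705; mL+mR=13152/16705 → advance +1; mR−mL=-8616/16705 → turn -1·90°
n=1: pose=(-7,6,W); sL=10/27, sR=15/41; mL=1225/2214, mR=200/1107; mL+mR=1625/2214 → advance +1; mR−mL=-275/738 → turn -1·90°
n=2: pose=(-8,6,N); sL=24/73, sR=120/293; mL=11412/21389, mR=5244/21389; mL+mR=16656/21389 → advance +1; mR−mL=-6168/21389 → turn -1·90°
n=3: pose=(-8,7,E); sL=60/149, sR=12/29; mL=2634/4321, mR=918/4321; mL+mR=3552/4321 → advance +1; mR−mL=-1716/4321 → turn -1·90°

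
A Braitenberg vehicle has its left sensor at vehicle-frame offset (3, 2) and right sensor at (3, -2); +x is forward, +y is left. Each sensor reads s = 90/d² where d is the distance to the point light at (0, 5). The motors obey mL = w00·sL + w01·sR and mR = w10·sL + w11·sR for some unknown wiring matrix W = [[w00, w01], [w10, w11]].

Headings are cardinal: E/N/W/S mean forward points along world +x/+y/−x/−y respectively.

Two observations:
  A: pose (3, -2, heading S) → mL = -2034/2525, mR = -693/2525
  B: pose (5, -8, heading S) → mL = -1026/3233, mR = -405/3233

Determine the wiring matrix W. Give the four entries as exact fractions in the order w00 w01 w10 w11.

-1/2 -1/2 -1 1/2

obs A: pose=(3,-2,S) → sL=18/25, sR=90/101, mL=-2034/2525, mR=-693/2525
obs B: pose=(5,-8,S) → sL=18/61, sR=18/53, mL=-1026/3233, mR=-405/3233
sensor matrix S = [[18/25, 90/101], [18/61, 18/53]]; det S = -150336/8163325
solve [mL_A; mL_B] = S·[w00; w01] and [mR_A; mR_B] = S·[w10; w11]:
  w00 = -1/2, w01 = -1/2, w10 = -1, w11 = 1/2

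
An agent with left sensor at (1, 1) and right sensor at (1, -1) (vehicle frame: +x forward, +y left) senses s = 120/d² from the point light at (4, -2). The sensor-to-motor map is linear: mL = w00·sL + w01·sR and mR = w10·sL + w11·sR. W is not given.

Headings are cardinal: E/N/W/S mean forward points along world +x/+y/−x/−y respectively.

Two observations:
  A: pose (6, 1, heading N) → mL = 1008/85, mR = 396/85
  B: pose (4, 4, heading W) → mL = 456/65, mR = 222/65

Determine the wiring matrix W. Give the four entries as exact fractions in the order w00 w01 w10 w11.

obs A: pose=(6,1,N) → sL=120/17, sR=24/5, mL=1008/85, mR=396/85
obs B: pose=(4,4,W) → sL=60/13, sR=12/5, mL=456/65, mR=222/65
sensor matrix S = [[120/17, 24/5], [60/13, 12/5]]; det S = -1152/221
solve [mL_A; mL_B] = S·[w00; w01] and [mR_A; mR_B] = S·[w10; w11]:
  w00 = 1, w01 = 1, w10 = 1, w11 = -1/2

1 1 1 -1/2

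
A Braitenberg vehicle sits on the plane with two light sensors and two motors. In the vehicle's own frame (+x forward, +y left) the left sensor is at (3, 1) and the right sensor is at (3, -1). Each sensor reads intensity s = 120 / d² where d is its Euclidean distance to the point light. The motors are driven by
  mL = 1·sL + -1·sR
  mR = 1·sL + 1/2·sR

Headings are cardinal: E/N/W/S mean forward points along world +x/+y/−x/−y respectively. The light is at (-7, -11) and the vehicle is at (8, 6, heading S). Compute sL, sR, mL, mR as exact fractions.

left sensor world pos  = (9, 3); dL² = 452
right sensor world pos = (7, 3); dR² = 392
sL = 120/452 = 30/113
sR = 120/392 = 15/49
mL = 1·sL + -1·sR = -225/5537
mR = 1·sL + 1/2·sR = 4635/11074

30/113 15/49 -225/5537 4635/11074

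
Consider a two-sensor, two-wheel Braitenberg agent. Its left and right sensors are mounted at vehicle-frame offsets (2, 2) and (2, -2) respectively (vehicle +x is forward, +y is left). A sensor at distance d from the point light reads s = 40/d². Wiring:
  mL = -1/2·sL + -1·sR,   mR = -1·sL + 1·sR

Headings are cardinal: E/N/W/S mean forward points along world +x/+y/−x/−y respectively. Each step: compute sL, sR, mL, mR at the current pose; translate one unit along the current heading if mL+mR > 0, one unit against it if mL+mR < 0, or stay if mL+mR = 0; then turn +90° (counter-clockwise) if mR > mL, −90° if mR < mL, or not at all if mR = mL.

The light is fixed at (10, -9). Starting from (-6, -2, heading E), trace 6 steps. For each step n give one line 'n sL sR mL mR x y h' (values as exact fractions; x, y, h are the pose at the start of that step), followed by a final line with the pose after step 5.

0 40/277 40/221 -15500/61217 2240/61217 -6 -2 E
1 20/221 20/153 -350/1989 80/1989 -7 -2 N
2 40/377 8/85 -4716/32045 -384/32045 -7 -3 W
3 10/53 2/17 -191/901 -64/901 -6 -3 S
4 40/277 40/221 -15500/61217 2240/61217 -6 -2 E
5 20/221 20/153 -350/1989 80/1989 -7 -2 N
final -7 -3 W

n=0: pose=(-6,-2,E); sL=40/277, sR=40/221; mL=-15500/61217, mR=2240/61217; mL+mR=-60/277 → advance -1; mR−mL=17740/61217 → turn +1·90°
n=1: pose=(-7,-2,N); sL=20/221, sR=20/153; mL=-350/1989, mR=80/1989; mL+mR=-30/221 → advance -1; mR−mL=430/1989 → turn +1·90°
n=2: pose=(-7,-3,W); sL=40/377, sR=8/85; mL=-4716/32045, mR=-384/32045; mL+mR=-60/377 → advance -1; mR−mL=4332/32045 → turn +1·90°
n=3: pose=(-6,-3,S); sL=10/53, sR=2/17; mL=-191/901, mR=-64/901; mL+mR=-15/53 → advance -1; mR−mL=127/901 → turn +1·90°
n=4: pose=(-6,-2,E); sL=40/277, sR=40/221; mL=-15500/61217, mR=2240/61217; mL+mR=-60/277 → advance -1; mR−mL=17740/61217 → turn +1·90°
n=5: pose=(-7,-2,N); sL=20/221, sR=20/153; mL=-350/1989, mR=80/1989; mL+mR=-30/221 → advance -1; mR−mL=430/1989 → turn +1·90°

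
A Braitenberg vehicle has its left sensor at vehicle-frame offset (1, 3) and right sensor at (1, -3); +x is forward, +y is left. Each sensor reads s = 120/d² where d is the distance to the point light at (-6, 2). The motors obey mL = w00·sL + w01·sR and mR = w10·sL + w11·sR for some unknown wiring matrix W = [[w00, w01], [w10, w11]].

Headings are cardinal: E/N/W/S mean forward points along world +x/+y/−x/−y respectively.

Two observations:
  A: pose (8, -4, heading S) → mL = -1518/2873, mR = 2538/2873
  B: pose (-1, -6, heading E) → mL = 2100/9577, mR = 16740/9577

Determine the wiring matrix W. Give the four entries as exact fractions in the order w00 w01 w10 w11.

1/2 -1 1/2 1

obs A: pose=(8,-4,S) → sL=60/169, sR=12/17, mL=-1518/2873, mR=2538/2873
obs B: pose=(-1,-6,E) → sL=120/61, sR=120/157, mL=2100/9577, mR=16740/9577
sensor matrix S = [[60/169, 12/17], [120/61, 120/157]]; det S = -30741120/27514721
solve [mL_A; mL_B] = S·[w00; w01] and [mR_A; mR_B] = S·[w10; w11]:
  w00 = 1/2, w01 = -1, w10 = 1/2, w11 = 1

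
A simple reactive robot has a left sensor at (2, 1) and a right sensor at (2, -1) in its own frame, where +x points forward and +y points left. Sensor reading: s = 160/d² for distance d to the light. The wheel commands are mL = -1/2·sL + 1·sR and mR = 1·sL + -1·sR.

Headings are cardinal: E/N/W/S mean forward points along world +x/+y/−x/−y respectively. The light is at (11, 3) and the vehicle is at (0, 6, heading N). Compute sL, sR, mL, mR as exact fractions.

left sensor world pos  = (-1, 8); dL² = 169
right sensor world pos = (1, 8); dR² = 125
sL = 160/169 = 160/169
sR = 160/125 = 32/25
mL = -1/2·sL + 1·sR = 3408/4225
mR = 1·sL + -1·sR = -1408/4225

160/169 32/25 3408/4225 -1408/4225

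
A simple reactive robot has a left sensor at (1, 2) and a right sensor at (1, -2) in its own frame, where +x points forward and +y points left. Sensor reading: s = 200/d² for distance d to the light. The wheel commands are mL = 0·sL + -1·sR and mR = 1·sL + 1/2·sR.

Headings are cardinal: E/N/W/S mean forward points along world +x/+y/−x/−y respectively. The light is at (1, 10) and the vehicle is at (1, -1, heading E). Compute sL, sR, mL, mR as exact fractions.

left sensor world pos  = (2, 1); dL² = 82
right sensor world pos = (2, -3); dR² = 170
sL = 200/82 = 100/41
sR = 200/170 = 20/17
mL = 0·sL + -1·sR = -20/17
mR = 1·sL + 1/2·sR = 2110/697

100/41 20/17 -20/17 2110/697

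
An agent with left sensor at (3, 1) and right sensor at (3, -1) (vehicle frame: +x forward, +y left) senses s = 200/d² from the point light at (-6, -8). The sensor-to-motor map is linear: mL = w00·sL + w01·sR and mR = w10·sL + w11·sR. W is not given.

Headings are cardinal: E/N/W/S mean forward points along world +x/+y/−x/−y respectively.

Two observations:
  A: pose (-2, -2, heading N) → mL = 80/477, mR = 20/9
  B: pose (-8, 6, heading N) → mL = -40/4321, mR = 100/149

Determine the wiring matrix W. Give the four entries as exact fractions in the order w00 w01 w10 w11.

obs A: pose=(-2,-2,N) → sL=20/9, sR=100/53, mL=80/477, mR=20/9
obs B: pose=(-8,6,N) → sL=100/149, sR=20/29, mL=-40/4321, mR=100/149
sensor matrix S = [[20/9, 100/53], [100/149, 20/29]]; det S = 548800/2061117
solve [mL_A; mL_B] = S·[w00; w01] and [mR_A; mR_B] = S·[w10; w11]:
  w00 = 1/2, w01 = -1/2, w10 = 1, w11 = 0

1/2 -1/2 1 0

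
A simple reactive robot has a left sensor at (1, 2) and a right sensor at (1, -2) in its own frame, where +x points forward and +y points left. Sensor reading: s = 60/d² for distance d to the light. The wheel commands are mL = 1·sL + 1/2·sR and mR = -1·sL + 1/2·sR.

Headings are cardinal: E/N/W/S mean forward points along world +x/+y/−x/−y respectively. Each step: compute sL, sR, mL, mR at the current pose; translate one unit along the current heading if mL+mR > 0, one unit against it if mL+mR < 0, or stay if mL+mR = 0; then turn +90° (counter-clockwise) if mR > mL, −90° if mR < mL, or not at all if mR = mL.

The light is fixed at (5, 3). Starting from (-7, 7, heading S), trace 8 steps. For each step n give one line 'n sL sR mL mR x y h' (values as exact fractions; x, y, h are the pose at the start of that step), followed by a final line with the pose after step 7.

0 60/109 12/41 3114/4469 -1806/4469 -7 7 S
1 6/17 30/97 837/1649 -327/1649 -7 6 W
2 60/241 60/137 15450/33017 -990/33017 -8 6 N
3 1/3 15/37 119/222 -29/222 -8 7 E
4 60/109 12/41 3114/4469 -1806/4469 -7 7 S
5 6/17 30/97 837/1649 -327/1649 -7 6 W
6 60/241 60/137 15450/33017 -990/33017 -8 6 N
7 1/3 15/37 119/222 -29/222 -8 7 E
final -7 7 S

n=0: pose=(-7,7,S); sL=60/109, sR=12/41; mL=3114/4469, mR=-1806/4469; mL+mR=12/41 → advance +1; mR−mL=-120/109 → turn -1·90°
n=1: pose=(-7,6,W); sL=6/17, sR=30/97; mL=837/1649, mR=-327/1649; mL+mR=30/97 → advance +1; mR−mL=-12/17 → turn -1·90°
n=2: pose=(-8,6,N); sL=60/241, sR=60/137; mL=15450/33017, mR=-990/33017; mL+mR=60/137 → advance +1; mR−mL=-120/241 → turn -1·90°
n=3: pose=(-8,7,E); sL=1/3, sR=15/37; mL=119/222, mR=-29/222; mL+mR=15/37 → advance +1; mR−mL=-2/3 → turn -1·90°
n=4: pose=(-7,7,S); sL=60/109, sR=12/41; mL=3114/4469, mR=-1806/4469; mL+mR=12/41 → advance +1; mR−mL=-120/109 → turn -1·90°
n=5: pose=(-7,6,W); sL=6/17, sR=30/97; mL=837/1649, mR=-327/1649; mL+mR=30/97 → advance +1; mR−mL=-12/17 → turn -1·90°
n=6: pose=(-8,6,N); sL=60/241, sR=60/137; mL=15450/33017, mR=-990/33017; mL+mR=60/137 → advance +1; mR−mL=-120/241 → turn -1·90°
n=7: pose=(-8,7,E); sL=1/3, sR=15/37; mL=119/222, mR=-29/222; mL+mR=15/37 → advance +1; mR−mL=-2/3 → turn -1·90°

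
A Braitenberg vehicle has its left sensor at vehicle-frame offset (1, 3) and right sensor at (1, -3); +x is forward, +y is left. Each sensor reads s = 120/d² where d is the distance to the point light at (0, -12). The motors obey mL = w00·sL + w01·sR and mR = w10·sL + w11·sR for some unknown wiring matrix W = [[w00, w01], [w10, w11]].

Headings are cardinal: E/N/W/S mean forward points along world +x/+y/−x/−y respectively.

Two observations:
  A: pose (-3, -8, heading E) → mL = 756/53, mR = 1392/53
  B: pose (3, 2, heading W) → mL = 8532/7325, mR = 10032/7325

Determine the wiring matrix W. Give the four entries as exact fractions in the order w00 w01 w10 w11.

obs A: pose=(-3,-8,E) → sL=120/53, sR=24, mL=756/53, mR=1392/53
obs B: pose=(3,2,W) → sL=24/25, sR=120/293, mL=8532/7325, mR=10032/7325
sensor matrix S = [[120/53, 24], [24/25, 120/293]]; det S = -8584704/388225
solve [mL_A; mL_B] = S·[w00; w01] and [mR_A; mR_B] = S·[w10; w11]:
  w00 = 1, w01 = 1/2, w10 = 1, w11 = 1

1 1/2 1 1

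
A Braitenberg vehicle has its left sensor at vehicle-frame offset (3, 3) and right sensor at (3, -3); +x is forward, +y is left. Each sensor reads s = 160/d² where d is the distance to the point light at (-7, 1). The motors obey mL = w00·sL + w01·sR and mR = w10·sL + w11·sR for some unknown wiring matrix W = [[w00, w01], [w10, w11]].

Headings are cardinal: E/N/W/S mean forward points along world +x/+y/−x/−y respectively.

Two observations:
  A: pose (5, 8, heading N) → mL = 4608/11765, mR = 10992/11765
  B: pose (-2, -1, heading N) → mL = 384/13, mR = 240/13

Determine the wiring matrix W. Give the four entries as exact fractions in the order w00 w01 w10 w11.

1 -1 1/2 1

obs A: pose=(5,8,N) → sL=160/181, sR=32/65, mL=4608/11765, mR=10992/11765
obs B: pose=(-2,-1,N) → sL=32, sR=32/13, mL=384/13, mR=240/13
sensor matrix S = [[160/181, 32/65], [32, 32/13]]; det S = -12288/905
solve [mL_A; mL_B] = S·[w00; w01] and [mR_A; mR_B] = S·[w10; w11]:
  w00 = 1, w01 = -1, w10 = 1/2, w11 = 1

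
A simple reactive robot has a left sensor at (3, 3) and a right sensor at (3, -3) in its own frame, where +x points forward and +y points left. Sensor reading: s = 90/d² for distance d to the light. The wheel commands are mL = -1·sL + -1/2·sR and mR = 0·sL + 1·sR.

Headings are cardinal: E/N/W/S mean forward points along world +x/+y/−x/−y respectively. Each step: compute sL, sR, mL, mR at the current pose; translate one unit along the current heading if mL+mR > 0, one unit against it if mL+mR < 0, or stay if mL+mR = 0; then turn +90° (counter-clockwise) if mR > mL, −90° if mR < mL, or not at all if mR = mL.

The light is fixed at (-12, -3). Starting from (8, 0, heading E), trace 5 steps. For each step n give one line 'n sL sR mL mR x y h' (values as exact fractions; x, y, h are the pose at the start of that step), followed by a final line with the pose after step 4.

0 18/113 90/529 -14607/59777 90/529 8 0 E
1 45/146 9/52 -2997/7592 9/52 7 0 N
2 90/257 90/281 -36855/72217 90/281 7 -1 W
3 9/53 9/29 -999/3074 9/29 8 -1 S
4 18/113 90/529 -14607/59777 90/529 8 0 E
final 7 0 N

n=0: pose=(8,0,E); sL=18/113, sR=90/529; mL=-14607/59777, mR=90/529; mL+mR=-4437/59777 → advance -1; mR−mL=24777/59777 → turn +1·90°
n=1: pose=(7,0,N); sL=45/146, sR=9/52; mL=-2997/7592, mR=9/52; mL+mR=-1683/7592 → advance -1; mR−mL=4311/7592 → turn +1·90°
n=2: pose=(7,-1,W); sL=90/257, sR=90/281; mL=-36855/72217, mR=90/281; mL+mR=-13725/72217 → advance -1; mR−mL=59985/72217 → turn +1·90°
n=3: pose=(8,-1,S); sL=9/53, sR=9/29; mL=-999/3074, mR=9/29; mL+mR=-45/3074 → advance -1; mR−mL=1953/3074 → turn +1·90°
n=4: pose=(8,0,E); sL=18/113, sR=90/529; mL=-14607/59777, mR=90/529; mL+mR=-4437/59777 → advance -1; mR−mL=24777/59777 → turn +1·90°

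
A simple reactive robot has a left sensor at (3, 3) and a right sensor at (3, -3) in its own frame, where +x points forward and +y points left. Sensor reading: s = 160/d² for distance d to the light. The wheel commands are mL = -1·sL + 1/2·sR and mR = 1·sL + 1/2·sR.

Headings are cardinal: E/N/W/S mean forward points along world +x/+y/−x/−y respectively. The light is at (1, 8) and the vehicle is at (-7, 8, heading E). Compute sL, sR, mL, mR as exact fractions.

80/17 80/17 -40/17 120/17

left sensor world pos  = (-4, 11); dL² = 34
right sensor world pos = (-4, 5); dR² = 34
sL = 160/34 = 80/17
sR = 160/34 = 80/17
mL = -1·sL + 1/2·sR = -40/17
mR = 1·sL + 1/2·sR = 120/17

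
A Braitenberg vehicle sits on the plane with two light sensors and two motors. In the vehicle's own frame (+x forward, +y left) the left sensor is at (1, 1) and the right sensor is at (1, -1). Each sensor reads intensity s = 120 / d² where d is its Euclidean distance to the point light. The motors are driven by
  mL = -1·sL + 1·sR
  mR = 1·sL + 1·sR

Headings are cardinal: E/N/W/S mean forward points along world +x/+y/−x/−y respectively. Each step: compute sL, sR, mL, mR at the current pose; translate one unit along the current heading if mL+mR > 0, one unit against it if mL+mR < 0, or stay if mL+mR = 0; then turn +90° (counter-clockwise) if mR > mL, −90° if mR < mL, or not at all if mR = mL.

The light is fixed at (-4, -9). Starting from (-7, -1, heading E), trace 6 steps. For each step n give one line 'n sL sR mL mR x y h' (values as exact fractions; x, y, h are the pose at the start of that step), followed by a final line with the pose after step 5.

0 24/17 120/53 768/901 3312/901 -7 -1 E
1 4/3 60/41 16/123 344/123 -6 -1 N
2 120/73 120/109 -4320/7957 21840/7957 -6 0 W
3 30/17 3/2 -9/34 111/34 -7 0 S
4 24/17 120/53 768/901 3312/901 -7 -1 E
5 4/3 60/41 16/123 344/123 -6 -1 N
final -6 0 W

n=0: pose=(-7,-1,E); sL=24/17, sR=120/53; mL=768/901, mR=3312/901; mL+mR=240/53 → advance +1; mR−mL=48/17 → turn +1·90°
n=1: pose=(-6,-1,N); sL=4/3, sR=60/41; mL=16/123, mR=344/123; mL+mR=120/41 → advance +1; mR−mL=8/3 → turn +1·90°
n=2: pose=(-6,0,W); sL=120/73, sR=120/109; mL=-4320/7957, mR=21840/7957; mL+mR=240/109 → advance +1; mR−mL=240/73 → turn +1·90°
n=3: pose=(-7,0,S); sL=30/17, sR=3/2; mL=-9/34, mR=111/34; mL+mR=3 → advance +1; mR−mL=60/17 → turn +1·90°
n=4: pose=(-7,-1,E); sL=24/17, sR=120/53; mL=768/901, mR=3312/901; mL+mR=240/53 → advance +1; mR−mL=48/17 → turn +1·90°
n=5: pose=(-6,-1,N); sL=4/3, sR=60/41; mL=16/123, mR=344/123; mL+mR=120/41 → advance +1; mR−mL=8/3 → turn +1·90°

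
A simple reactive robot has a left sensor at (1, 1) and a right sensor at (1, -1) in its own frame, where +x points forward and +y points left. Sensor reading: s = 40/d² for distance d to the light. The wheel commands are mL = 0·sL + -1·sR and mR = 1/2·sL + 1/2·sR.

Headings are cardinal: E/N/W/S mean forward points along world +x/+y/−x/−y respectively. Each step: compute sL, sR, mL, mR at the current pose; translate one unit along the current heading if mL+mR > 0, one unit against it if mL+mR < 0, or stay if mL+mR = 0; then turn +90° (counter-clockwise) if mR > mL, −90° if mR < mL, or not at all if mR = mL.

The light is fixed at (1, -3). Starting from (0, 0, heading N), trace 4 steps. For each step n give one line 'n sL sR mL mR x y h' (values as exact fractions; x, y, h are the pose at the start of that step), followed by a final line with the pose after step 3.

n=0: pose=(0,0,N); sL=2, sR=5/2; mL=-5/2, mR=9/4; mL+mR=-1/4 → advance -1; mR−mL=19/4 → turn +1·90°
n=1: pose=(0,-1,W); sL=8, sR=40/13; mL=-40/13, mR=72/13; mL+mR=32/13 → advance +1; mR−mL=112/13 → turn +1·90°
n=2: pose=(-1,-1,S); sL=20, sR=4; mL=-4, mR=12; mL+mR=8 → advance +1; mR−mL=16 → turn +1·90°
n=3: pose=(-1,-2,E); sL=8, sR=40; mL=-40, mR=24; mL+mR=-16 → advance -1; mR−mL=64 → turn +1·90°

0 2 5/2 -5/2 9/4 0 0 N
1 8 40/13 -40/13 72/13 0 -1 W
2 20 4 -4 12 -1 -1 S
3 8 40 -40 24 -1 -2 E
final -2 -2 N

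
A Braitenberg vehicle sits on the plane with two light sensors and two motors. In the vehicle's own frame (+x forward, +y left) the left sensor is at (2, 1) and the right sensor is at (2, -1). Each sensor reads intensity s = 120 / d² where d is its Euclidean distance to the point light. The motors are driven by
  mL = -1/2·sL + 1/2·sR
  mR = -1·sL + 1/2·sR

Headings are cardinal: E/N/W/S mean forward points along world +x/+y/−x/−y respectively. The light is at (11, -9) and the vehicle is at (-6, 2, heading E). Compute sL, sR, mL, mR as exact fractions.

40/123 24/65 176/7995 -1124/7995

left sensor world pos  = (-4, 3); dL² = 369
right sensor world pos = (-4, 1); dR² = 325
sL = 120/369 = 40/123
sR = 120/325 = 24/65
mL = -1/2·sL + 1/2·sR = 176/7995
mR = -1·sL + 1/2·sR = -1124/7995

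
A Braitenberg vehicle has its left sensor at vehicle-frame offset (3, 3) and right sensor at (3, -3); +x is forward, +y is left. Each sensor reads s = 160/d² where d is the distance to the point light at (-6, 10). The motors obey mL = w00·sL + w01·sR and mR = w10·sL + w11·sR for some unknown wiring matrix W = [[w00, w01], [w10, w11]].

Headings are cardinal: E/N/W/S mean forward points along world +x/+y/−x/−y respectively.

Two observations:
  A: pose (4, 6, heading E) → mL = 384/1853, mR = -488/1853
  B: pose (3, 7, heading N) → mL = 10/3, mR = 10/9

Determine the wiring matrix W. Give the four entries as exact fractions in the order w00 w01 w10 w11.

obs A: pose=(4,6,E) → sL=16/17, sR=80/109, mL=384/1853, mR=-488/1853
obs B: pose=(3,7,N) → sL=40/9, sR=10/9, mL=10/3, mR=10/9
sensor matrix S = [[16/17, 80/109], [40/9, 10/9]]; det S = -12320/5559
solve [mL_A; mL_B] = S·[w00; w01] and [mR_A; mR_B] = S·[w10; w11]:
  w00 = 1, w01 = -1, w10 = 1/2, w11 = -1

1 -1 1/2 -1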